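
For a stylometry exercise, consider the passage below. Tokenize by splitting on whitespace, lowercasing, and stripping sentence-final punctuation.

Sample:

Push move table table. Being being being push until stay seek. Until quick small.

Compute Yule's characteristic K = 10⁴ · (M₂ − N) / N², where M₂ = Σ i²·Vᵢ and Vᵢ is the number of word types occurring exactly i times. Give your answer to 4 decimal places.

612.2449

Frequencies: being:3, push:2, table:2, until:2, move:1, stay:1, seek:1, quick:1, small:1
N = 14. Frequency spectrum: V_1=5, V_2=3, V_3=1
M₂ = 1²·5 + 2²·3 + 3²·1 = 26
K = 10000 × (26 − 14) / 14² = 612.2449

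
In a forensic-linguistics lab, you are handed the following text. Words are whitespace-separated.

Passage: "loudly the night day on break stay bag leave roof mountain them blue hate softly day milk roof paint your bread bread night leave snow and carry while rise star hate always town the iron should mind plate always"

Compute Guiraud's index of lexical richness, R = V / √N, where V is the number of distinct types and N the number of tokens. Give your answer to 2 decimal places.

N = 39, V = 31.
√N = 6.244998
R = 31 / 6.244998 = 4.96

4.96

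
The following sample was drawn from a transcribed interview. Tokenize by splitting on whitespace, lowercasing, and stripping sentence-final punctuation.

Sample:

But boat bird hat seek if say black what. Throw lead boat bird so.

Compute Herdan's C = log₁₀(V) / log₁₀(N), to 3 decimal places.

N = 14, V = 12.
log₁₀(V) = 1.079181, log₁₀(N) = 1.146128
C = 1.079181 / 1.146128 = 0.942

0.942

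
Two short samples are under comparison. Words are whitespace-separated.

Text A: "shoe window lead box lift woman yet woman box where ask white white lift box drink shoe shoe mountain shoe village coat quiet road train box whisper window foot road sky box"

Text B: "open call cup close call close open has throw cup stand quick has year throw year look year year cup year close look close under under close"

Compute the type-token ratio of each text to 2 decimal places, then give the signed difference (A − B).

0.22

TTR(A) = 20/32 = 0.63
TTR(B) = 11/27 = 0.41
Difference = 0.63 − 0.41 = 0.22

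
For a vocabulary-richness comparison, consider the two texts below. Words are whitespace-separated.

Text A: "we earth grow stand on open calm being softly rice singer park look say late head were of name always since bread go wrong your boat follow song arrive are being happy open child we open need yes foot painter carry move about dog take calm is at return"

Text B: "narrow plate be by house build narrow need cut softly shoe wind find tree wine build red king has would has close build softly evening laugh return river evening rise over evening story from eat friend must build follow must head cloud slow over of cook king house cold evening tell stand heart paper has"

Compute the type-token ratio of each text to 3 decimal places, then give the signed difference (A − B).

TTR(A) = 44/49 = 0.898
TTR(B) = 41/55 = 0.745
Difference = 0.898 − 0.745 = 0.153

0.153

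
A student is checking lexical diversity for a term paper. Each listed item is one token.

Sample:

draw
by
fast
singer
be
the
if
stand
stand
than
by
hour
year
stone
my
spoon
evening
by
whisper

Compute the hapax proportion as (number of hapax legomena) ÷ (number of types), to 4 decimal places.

0.8750

Frequencies: by:3, stand:2, draw:1, fast:1, singer:1, be:1, the:1, if:1, than:1, hour:1, year:1, stone:1, my:1, spoon:1, evening:1, whisper:1
Hapax count = 14; type count = 16.
Ratio = 14 / 16 = 0.8750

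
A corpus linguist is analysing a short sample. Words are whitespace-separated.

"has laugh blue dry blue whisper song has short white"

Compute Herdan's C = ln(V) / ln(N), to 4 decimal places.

N = 10, V = 8.
ln(V) = 2.079442, ln(N) = 2.302585
C = 2.079442 / 2.302585 = 0.9031

0.9031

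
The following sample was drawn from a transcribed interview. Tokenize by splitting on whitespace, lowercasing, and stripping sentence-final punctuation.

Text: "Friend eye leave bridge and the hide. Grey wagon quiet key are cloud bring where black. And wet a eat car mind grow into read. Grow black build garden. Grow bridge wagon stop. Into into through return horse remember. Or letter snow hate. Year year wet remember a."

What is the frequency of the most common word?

Frequencies: grow:3, into:3, bridge:2, and:2, wagon:2, black:2, wet:2, a:2, remember:2, year:2, friend:1, eye:1, leave:1, the:1, hide:1, grey:1, quiet:1, key:1, are:1, cloud:1, … (16 more, each freq 1)
Most common: 'grow' with frequency 3.

3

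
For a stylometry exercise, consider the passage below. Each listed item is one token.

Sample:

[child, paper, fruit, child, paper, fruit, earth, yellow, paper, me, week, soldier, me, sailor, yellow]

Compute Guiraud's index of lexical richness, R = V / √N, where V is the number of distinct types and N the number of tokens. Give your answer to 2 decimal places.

N = 15, V = 9.
√N = 3.872983
R = 9 / 3.872983 = 2.32

2.32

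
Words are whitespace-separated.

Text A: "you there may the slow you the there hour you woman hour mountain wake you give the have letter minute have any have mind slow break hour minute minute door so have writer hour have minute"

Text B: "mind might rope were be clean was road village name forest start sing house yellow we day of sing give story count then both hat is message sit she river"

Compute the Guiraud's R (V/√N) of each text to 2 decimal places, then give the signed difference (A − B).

A: V=19, N=36, R=3.17
B: V=29, N=30, R=5.29
Difference = 3.17 − 5.29 = -2.12

-2.12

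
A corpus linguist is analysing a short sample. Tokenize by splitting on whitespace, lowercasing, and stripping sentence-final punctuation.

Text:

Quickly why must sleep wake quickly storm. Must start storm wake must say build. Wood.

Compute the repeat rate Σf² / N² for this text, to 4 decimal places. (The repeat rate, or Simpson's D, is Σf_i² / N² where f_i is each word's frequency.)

0.1200

Frequencies: must:3, quickly:2, wake:2, storm:2, why:1, sleep:1, start:1, say:1, build:1, wood:1
Σf² = 27; N² = 225
Repeat rate = 27 / 225 = 0.1200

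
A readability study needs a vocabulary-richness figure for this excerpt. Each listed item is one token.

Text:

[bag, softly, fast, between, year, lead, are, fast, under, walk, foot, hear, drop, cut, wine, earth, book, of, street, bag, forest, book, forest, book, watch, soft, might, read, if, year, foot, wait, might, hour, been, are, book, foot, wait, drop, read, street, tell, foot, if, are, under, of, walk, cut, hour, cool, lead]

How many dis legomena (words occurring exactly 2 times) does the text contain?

Frequencies: foot:4, book:4, are:3, bag:2, fast:2, year:2, lead:2, under:2, walk:2, drop:2, cut:2, of:2, street:2, forest:2, might:2, read:2, if:2, wait:2, hour:2, softly:1, … (9 more, each freq 1)
Words with frequency 2: bag, cut, drop, fast, forest, hour, if, lead, might, of, read, street, under, wait, walk, year

16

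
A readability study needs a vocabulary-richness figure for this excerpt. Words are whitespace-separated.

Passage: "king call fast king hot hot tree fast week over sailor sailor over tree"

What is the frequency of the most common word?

Frequencies: king:2, fast:2, hot:2, tree:2, over:2, sailor:2, call:1, week:1
Most common: 'king' with frequency 2.

2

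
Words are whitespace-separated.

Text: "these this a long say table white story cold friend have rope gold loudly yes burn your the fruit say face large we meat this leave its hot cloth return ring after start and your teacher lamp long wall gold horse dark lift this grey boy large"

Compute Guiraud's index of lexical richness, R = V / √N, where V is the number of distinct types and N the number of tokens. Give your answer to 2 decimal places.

5.83

N = 47, V = 40.
√N = 6.855655
R = 40 / 6.855655 = 5.83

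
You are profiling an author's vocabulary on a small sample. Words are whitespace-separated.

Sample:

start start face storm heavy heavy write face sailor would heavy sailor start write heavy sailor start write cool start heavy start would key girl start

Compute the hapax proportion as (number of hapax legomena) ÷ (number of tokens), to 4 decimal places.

0.1538

Frequencies: start:7, heavy:5, write:3, sailor:3, face:2, would:2, storm:1, cool:1, key:1, girl:1
Hapax count = 4; token count = 26.
Ratio = 4 / 26 = 0.1538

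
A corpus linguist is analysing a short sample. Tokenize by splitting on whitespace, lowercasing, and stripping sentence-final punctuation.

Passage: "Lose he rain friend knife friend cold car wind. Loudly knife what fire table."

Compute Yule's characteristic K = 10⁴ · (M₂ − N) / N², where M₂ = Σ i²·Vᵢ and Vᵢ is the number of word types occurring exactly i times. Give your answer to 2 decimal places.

Frequencies: friend:2, knife:2, lose:1, he:1, rain:1, cold:1, car:1, wind:1, loudly:1, what:1, fire:1, table:1
N = 14. Frequency spectrum: V_1=10, V_2=2
M₂ = 1²·10 + 2²·2 = 18
K = 10000 × (18 − 14) / 14² = 204.08

204.08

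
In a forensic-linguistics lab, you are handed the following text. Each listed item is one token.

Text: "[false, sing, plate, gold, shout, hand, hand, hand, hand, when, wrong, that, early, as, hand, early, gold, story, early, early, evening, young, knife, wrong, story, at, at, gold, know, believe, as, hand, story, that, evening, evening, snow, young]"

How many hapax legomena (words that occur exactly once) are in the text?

9

Frequencies: hand:6, early:4, gold:3, story:3, evening:3, wrong:2, that:2, as:2, young:2, at:2, false:1, sing:1, plate:1, shout:1, when:1, knife:1, know:1, believe:1, snow:1
Hapax (freq=1): believe, false, knife, know, plate, shout, sing, snow, when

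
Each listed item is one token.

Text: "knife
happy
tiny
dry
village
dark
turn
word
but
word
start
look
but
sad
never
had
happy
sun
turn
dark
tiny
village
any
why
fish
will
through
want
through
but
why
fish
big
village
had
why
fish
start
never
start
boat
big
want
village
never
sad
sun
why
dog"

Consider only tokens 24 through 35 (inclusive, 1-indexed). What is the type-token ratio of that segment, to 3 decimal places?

Segment tokens 24–35: why, fish, will, through, want, through, but, why, fish, big, village, had
Segment N = 12, segment V = 9.
TTR = 9 / 12 = 0.750

0.750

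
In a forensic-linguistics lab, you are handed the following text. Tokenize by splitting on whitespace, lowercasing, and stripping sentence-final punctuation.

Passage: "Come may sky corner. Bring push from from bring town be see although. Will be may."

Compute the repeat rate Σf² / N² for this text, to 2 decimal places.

0.09

Frequencies: may:2, bring:2, from:2, be:2, come:1, sky:1, corner:1, push:1, town:1, see:1, although:1, will:1
Σf² = 24; N² = 256
Repeat rate = 24 / 256 = 0.09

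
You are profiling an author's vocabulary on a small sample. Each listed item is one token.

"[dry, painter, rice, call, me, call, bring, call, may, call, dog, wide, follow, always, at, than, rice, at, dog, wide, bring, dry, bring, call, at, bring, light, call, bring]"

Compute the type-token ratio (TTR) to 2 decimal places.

N = 29 tokens, V = 14 types.
TTR = V / N = 14 / 29 = 0.48

0.48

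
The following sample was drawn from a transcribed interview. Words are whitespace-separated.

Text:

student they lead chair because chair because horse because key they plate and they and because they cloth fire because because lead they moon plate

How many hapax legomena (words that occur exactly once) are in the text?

Frequencies: because:6, they:5, lead:2, chair:2, plate:2, and:2, student:1, horse:1, key:1, cloth:1, fire:1, moon:1
Hapax (freq=1): cloth, fire, horse, key, moon, student

6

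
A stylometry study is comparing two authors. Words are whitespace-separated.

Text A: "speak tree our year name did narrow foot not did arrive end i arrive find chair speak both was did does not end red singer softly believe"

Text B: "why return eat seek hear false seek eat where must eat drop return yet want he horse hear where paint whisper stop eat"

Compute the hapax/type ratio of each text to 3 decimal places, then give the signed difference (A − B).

0.074

A: hapax=16, V=21, ratio=0.762
B: hapax=11, V=16, ratio=0.688
Difference = 0.762 − 0.688 = 0.074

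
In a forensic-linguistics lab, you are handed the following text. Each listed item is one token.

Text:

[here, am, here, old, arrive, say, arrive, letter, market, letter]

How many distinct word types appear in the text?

Distinct types: {am, arrive, here, letter, market, old, say}
V = 7

7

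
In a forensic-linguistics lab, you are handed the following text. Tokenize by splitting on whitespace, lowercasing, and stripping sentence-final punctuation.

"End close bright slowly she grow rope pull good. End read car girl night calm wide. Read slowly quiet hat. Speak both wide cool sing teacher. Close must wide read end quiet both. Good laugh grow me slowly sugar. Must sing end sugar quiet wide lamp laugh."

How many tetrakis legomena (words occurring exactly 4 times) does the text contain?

2

Frequencies: end:4, wide:4, slowly:3, read:3, quiet:3, close:2, grow:2, good:2, both:2, sing:2, must:2, laugh:2, sugar:2, bright:1, she:1, rope:1, pull:1, car:1, girl:1, night:1, … (7 more, each freq 1)
Words with frequency 4: end, wide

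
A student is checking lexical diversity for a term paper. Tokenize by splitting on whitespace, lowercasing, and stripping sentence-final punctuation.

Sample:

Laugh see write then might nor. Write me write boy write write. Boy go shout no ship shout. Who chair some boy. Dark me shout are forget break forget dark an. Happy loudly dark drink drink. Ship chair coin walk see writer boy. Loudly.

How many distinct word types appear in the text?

26

Distinct types: {an, are, boy, break, chair, coin, dark, drink, forget, go, happy, laugh, loudly, me, might, no, nor, see, ship, shout, some, then, walk, who, write, writer}
V = 26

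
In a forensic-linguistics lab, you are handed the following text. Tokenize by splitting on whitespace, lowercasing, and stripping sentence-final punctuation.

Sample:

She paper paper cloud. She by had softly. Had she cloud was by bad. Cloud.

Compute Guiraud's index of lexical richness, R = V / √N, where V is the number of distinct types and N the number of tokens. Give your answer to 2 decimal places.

N = 15, V = 8.
√N = 3.872983
R = 8 / 3.872983 = 2.07

2.07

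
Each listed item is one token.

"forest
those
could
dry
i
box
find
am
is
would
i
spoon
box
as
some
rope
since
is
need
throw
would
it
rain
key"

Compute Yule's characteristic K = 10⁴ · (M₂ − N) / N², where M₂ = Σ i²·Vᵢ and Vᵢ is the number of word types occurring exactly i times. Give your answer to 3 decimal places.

138.889

Frequencies: i:2, box:2, is:2, would:2, forest:1, those:1, could:1, dry:1, find:1, am:1, spoon:1, as:1, some:1, rope:1, since:1, need:1, throw:1, it:1, rain:1, key:1
N = 24. Frequency spectrum: V_1=16, V_2=4
M₂ = 1²·16 + 2²·4 = 32
K = 10000 × (32 − 24) / 24² = 138.889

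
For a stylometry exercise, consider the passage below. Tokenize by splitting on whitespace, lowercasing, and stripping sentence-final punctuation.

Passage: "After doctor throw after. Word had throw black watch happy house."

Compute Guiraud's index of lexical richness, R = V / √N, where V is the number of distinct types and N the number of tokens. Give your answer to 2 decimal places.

N = 11, V = 9.
√N = 3.316625
R = 9 / 3.316625 = 2.71

2.71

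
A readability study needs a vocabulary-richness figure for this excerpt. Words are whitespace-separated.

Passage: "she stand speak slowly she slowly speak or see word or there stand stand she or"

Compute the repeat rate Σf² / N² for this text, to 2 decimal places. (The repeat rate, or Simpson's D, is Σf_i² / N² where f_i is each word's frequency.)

Frequencies: she:3, stand:3, or:3, speak:2, slowly:2, see:1, word:1, there:1
Σf² = 38; N² = 256
Repeat rate = 38 / 256 = 0.15

0.15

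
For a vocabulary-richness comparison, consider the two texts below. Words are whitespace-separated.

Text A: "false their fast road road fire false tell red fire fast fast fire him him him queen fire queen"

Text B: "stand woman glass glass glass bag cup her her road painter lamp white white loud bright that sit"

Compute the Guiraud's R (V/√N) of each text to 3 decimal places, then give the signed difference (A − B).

A: V=9, N=19, R=2.065
B: V=14, N=18, R=3.300
Difference = 2.065 − 3.300 = -1.235

-1.235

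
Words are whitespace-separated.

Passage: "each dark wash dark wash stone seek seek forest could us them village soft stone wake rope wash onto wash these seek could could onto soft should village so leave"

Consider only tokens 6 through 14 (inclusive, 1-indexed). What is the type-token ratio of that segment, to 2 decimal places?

Segment tokens 6–14: stone, seek, seek, forest, could, us, them, village, soft
Segment N = 9, segment V = 8.
TTR = 8 / 9 = 0.89

0.89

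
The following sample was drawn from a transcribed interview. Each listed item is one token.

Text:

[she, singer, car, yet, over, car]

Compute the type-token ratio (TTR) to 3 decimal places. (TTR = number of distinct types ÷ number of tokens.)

N = 6 tokens, V = 5 types.
TTR = V / N = 5 / 6 = 0.833

0.833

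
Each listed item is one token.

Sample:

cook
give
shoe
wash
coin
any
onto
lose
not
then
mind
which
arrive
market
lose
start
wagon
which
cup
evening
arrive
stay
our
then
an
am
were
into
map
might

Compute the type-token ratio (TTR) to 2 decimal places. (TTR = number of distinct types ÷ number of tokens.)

N = 30 tokens, V = 26 types.
TTR = V / N = 26 / 30 = 0.87

0.87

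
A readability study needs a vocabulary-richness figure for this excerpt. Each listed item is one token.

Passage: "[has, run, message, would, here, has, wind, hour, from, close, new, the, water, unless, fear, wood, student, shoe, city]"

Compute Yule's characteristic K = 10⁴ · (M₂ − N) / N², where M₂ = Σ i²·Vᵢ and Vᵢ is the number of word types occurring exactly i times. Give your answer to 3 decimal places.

55.402

Frequencies: has:2, run:1, message:1, would:1, here:1, wind:1, hour:1, from:1, close:1, new:1, the:1, water:1, unless:1, fear:1, wood:1, student:1, shoe:1, city:1
N = 19. Frequency spectrum: V_1=17, V_2=1
M₂ = 1²·17 + 2²·1 = 21
K = 10000 × (21 − 19) / 19² = 55.402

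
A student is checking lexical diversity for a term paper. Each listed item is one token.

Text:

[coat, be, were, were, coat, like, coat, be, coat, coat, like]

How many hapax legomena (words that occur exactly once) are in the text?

Frequencies: coat:5, be:2, were:2, like:2
Hapax (freq=1): (none)

0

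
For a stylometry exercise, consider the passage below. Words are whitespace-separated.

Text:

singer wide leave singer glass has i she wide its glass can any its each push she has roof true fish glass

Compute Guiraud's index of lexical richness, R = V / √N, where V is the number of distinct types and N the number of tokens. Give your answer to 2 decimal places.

3.20

N = 22, V = 15.
√N = 4.690416
R = 15 / 4.690416 = 3.20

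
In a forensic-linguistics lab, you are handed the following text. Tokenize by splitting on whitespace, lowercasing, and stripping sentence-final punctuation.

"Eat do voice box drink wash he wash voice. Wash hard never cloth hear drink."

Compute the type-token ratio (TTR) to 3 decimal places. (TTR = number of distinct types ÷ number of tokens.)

N = 15 tokens, V = 11 types.
TTR = V / N = 11 / 15 = 0.733

0.733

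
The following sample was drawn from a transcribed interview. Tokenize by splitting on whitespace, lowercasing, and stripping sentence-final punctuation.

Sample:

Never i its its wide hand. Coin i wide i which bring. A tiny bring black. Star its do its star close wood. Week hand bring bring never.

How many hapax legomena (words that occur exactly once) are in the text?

Frequencies: its:4, bring:4, i:3, never:2, wide:2, hand:2, star:2, coin:1, which:1, a:1, tiny:1, black:1, do:1, close:1, wood:1, week:1
Hapax (freq=1): a, black, close, coin, do, tiny, week, which, wood

9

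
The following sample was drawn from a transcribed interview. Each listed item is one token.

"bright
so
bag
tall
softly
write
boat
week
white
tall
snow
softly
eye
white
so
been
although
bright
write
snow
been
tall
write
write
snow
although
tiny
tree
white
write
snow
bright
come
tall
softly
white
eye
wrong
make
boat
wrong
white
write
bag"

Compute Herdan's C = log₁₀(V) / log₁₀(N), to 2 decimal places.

0.76

N = 44, V = 18.
log₁₀(V) = 1.255273, log₁₀(N) = 1.643453
C = 1.255273 / 1.643453 = 0.76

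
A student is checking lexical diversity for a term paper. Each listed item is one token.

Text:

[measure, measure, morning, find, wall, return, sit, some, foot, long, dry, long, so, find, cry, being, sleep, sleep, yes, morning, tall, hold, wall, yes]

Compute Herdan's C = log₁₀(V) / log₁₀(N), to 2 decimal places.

N = 24, V = 17.
log₁₀(V) = 1.230449, log₁₀(N) = 1.380211
C = 1.230449 / 1.380211 = 0.89

0.89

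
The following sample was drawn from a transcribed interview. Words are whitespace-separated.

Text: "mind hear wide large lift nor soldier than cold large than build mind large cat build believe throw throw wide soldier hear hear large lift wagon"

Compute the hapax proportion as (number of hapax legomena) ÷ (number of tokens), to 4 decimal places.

0.1923

Frequencies: large:4, hear:3, mind:2, wide:2, lift:2, soldier:2, than:2, build:2, throw:2, nor:1, cold:1, cat:1, believe:1, wagon:1
Hapax count = 5; token count = 26.
Ratio = 5 / 26 = 0.1923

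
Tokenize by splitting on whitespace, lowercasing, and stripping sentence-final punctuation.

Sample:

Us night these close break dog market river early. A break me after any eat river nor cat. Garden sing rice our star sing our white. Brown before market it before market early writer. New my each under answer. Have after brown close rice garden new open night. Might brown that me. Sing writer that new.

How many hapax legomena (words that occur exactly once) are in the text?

18

Frequencies: market:3, sing:3, brown:3, new:3, night:2, close:2, break:2, river:2, early:2, me:2, after:2, garden:2, rice:2, our:2, before:2, writer:2, that:2, us:1, these:1, dog:1, … (15 more, each freq 1)
Hapax (freq=1): a, answer, any, cat, dog, each, eat, have, it, might, my, nor, open, star, these, under, us, white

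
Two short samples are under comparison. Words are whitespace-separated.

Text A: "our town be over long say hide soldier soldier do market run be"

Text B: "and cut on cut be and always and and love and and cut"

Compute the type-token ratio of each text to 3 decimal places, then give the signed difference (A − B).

TTR(A) = 11/13 = 0.846
TTR(B) = 6/13 = 0.462
Difference = 0.846 − 0.462 = 0.384

0.384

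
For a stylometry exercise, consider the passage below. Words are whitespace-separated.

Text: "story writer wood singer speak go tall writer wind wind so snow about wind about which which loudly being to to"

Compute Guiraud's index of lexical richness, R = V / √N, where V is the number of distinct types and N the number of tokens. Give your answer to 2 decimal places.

3.27

N = 21, V = 15.
√N = 4.582576
R = 15 / 4.582576 = 3.27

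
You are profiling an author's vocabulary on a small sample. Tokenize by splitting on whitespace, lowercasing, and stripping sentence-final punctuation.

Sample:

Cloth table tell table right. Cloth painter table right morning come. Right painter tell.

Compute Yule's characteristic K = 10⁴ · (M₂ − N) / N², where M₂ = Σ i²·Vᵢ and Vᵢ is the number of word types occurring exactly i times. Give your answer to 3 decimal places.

Frequencies: table:3, right:3, cloth:2, tell:2, painter:2, morning:1, come:1
N = 14. Frequency spectrum: V_1=2, V_2=3, V_3=2
M₂ = 1²·2 + 2²·3 + 3²·2 = 32
K = 10000 × (32 − 14) / 14² = 918.367

918.367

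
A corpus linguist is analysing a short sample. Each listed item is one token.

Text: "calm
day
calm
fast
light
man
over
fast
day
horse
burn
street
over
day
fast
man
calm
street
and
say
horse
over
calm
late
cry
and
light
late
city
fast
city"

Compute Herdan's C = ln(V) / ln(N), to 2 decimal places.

0.77

N = 31, V = 14.
ln(V) = 2.639057, ln(N) = 3.433987
C = 2.639057 / 3.433987 = 0.77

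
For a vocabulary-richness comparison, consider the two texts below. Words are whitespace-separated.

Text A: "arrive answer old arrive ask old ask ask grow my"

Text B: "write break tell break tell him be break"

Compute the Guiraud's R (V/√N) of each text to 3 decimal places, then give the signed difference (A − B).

0.129

A: V=6, N=10, R=1.897
B: V=5, N=8, R=1.768
Difference = 1.897 − 1.768 = 0.129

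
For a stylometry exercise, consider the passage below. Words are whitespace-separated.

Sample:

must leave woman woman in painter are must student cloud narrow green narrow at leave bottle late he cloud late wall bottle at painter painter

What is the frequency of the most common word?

Frequencies: painter:3, must:2, leave:2, woman:2, cloud:2, narrow:2, at:2, bottle:2, late:2, in:1, are:1, student:1, green:1, he:1, wall:1
Most common: 'painter' with frequency 3.

3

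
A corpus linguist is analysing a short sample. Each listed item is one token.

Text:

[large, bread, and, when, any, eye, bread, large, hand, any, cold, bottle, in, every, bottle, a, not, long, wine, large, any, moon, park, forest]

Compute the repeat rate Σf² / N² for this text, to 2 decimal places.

Frequencies: large:3, any:3, bread:2, bottle:2, and:1, when:1, eye:1, hand:1, cold:1, in:1, every:1, a:1, not:1, long:1, wine:1, moon:1, park:1, forest:1
Σf² = 40; N² = 576
Repeat rate = 40 / 576 = 0.07

0.07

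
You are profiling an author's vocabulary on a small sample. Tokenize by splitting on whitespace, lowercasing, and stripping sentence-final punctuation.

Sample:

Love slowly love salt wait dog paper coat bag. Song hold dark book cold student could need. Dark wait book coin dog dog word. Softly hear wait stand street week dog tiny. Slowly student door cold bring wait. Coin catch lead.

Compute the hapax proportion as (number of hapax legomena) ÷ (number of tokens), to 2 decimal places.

Frequencies: wait:4, dog:4, love:2, slowly:2, dark:2, book:2, cold:2, student:2, coin:2, salt:1, paper:1, coat:1, bag:1, song:1, hold:1, could:1, need:1, word:1, softly:1, hear:1, … (8 more, each freq 1)
Hapax count = 19; token count = 41.
Ratio = 19 / 41 = 0.46

0.46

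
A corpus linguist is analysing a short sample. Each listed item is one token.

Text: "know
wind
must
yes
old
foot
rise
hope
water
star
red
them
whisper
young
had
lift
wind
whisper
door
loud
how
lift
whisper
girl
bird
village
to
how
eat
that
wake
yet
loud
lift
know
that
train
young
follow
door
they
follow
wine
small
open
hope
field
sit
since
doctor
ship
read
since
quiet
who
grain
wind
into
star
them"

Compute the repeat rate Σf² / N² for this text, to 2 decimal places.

0.03

Frequencies: wind:3, whisper:3, lift:3, know:2, hope:2, star:2, them:2, young:2, door:2, loud:2, how:2, that:2, follow:2, since:2, must:1, yes:1, old:1, foot:1, rise:1, water:1, … (23 more, each freq 1)
Σf² = 100; N² = 3600
Repeat rate = 100 / 3600 = 0.03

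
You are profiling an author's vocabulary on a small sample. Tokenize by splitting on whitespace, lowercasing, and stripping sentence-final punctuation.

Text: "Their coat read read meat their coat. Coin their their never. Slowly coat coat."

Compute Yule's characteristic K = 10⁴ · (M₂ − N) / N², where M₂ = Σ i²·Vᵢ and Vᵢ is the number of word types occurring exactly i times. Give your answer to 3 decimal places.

1326.531

Frequencies: their:4, coat:4, read:2, meat:1, coin:1, never:1, slowly:1
N = 14. Frequency spectrum: V_1=4, V_2=1, V_4=2
M₂ = 1²·4 + 2²·1 + 4²·2 = 40
K = 10000 × (40 − 14) / 14² = 1326.531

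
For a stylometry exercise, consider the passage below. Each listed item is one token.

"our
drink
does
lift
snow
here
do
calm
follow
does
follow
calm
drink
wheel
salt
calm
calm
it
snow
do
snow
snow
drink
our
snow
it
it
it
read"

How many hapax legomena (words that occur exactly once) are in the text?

Frequencies: snow:5, calm:4, it:4, drink:3, our:2, does:2, do:2, follow:2, lift:1, here:1, wheel:1, salt:1, read:1
Hapax (freq=1): here, lift, read, salt, wheel

5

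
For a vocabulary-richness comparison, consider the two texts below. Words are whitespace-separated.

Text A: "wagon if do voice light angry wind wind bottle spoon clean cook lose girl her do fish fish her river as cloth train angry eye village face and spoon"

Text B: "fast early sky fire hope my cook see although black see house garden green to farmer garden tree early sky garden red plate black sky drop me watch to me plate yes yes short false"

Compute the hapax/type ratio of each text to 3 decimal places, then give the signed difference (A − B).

0.114

A: hapax=17, V=23, ratio=0.739
B: hapax=15, V=24, ratio=0.625
Difference = 0.739 − 0.625 = 0.114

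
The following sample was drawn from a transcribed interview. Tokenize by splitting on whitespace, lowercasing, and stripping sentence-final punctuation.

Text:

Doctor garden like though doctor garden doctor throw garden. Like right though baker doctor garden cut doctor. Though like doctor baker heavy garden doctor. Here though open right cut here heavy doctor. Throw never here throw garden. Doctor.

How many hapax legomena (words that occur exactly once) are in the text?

Frequencies: doctor:9, garden:6, though:4, like:3, throw:3, here:3, right:2, baker:2, cut:2, heavy:2, open:1, never:1
Hapax (freq=1): never, open

2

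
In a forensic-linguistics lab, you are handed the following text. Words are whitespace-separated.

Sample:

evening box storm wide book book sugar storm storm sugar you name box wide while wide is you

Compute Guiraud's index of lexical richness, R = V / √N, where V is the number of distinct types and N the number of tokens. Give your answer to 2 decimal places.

2.36

N = 18, V = 10.
√N = 4.242641
R = 10 / 4.242641 = 2.36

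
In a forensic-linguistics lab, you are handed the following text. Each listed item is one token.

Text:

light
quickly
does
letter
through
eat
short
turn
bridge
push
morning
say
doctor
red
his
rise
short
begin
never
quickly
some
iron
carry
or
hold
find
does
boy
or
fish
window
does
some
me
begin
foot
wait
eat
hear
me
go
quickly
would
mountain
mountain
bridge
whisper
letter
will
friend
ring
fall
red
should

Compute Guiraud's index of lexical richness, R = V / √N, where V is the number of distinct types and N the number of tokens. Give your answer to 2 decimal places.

N = 54, V = 40.
√N = 7.348469
R = 40 / 7.348469 = 5.44

5.44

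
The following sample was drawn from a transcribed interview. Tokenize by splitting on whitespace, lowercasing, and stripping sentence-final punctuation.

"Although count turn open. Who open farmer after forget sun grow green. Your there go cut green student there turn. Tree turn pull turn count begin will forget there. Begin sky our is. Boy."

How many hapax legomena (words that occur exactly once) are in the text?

Frequencies: turn:4, there:3, count:2, open:2, forget:2, green:2, begin:2, although:1, who:1, farmer:1, after:1, sun:1, grow:1, your:1, go:1, cut:1, student:1, tree:1, pull:1, will:1, … (4 more, each freq 1)
Hapax (freq=1): after, although, boy, cut, farmer, go, grow, is, our, pull, sky, student, sun, tree, who, will, your

17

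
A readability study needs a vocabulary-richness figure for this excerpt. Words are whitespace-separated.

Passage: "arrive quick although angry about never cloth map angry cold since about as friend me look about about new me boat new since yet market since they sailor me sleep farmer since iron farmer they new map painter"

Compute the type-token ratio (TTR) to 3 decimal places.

0.632

N = 38 tokens, V = 24 types.
TTR = V / N = 24 / 38 = 0.632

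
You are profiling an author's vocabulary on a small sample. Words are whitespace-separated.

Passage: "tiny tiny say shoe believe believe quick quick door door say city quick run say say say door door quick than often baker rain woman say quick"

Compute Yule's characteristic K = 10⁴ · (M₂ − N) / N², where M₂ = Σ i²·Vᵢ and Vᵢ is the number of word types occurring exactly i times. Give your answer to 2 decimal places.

905.35

Frequencies: say:6, quick:5, door:4, tiny:2, believe:2, shoe:1, city:1, run:1, than:1, often:1, baker:1, rain:1, woman:1
N = 27. Frequency spectrum: V_1=8, V_2=2, V_4=1, V_5=1, V_6=1
M₂ = 1²·8 + 2²·2 + 4²·1 + 5²·1 + 6²·1 = 93
K = 10000 × (93 − 27) / 27² = 905.35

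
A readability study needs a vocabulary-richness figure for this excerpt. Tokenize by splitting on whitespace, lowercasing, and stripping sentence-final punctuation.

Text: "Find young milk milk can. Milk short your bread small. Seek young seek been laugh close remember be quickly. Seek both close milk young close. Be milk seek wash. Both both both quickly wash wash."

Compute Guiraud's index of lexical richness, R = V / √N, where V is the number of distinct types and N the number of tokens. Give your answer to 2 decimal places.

2.87

N = 35, V = 17.
√N = 5.916080
R = 17 / 5.916080 = 2.87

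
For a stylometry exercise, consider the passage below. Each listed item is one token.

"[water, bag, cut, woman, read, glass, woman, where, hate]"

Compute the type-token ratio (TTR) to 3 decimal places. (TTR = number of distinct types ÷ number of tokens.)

N = 9 tokens, V = 8 types.
TTR = V / N = 8 / 9 = 0.889

0.889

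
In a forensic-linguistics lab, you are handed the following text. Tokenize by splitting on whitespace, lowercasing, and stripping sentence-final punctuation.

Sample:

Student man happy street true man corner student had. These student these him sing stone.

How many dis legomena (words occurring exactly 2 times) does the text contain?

Frequencies: student:3, man:2, these:2, happy:1, street:1, true:1, corner:1, had:1, him:1, sing:1, stone:1
Words with frequency 2: man, these

2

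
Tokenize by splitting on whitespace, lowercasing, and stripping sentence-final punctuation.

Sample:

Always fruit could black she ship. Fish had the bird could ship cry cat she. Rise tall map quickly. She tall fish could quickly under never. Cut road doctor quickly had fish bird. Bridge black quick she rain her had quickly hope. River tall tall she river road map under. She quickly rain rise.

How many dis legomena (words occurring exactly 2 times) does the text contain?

9

Frequencies: she:6, quickly:5, tall:4, could:3, fish:3, had:3, black:2, ship:2, bird:2, rise:2, map:2, under:2, road:2, rain:2, river:2, always:1, fruit:1, the:1, cry:1, cat:1, … (7 more, each freq 1)
Words with frequency 2: bird, black, map, rain, rise, river, road, ship, under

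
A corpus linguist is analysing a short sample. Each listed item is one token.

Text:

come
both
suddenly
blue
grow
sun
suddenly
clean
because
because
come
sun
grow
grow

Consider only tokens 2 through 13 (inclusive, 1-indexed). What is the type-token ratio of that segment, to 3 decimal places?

Segment tokens 2–13: both, suddenly, blue, grow, sun, suddenly, clean, because, because, come, sun, grow
Segment N = 12, segment V = 8.
TTR = 8 / 12 = 0.667

0.667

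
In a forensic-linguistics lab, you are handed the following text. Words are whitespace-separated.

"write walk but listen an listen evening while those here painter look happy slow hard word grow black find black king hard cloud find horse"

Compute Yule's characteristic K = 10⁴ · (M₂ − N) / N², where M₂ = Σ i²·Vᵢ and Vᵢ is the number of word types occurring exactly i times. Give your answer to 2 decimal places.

Frequencies: listen:2, hard:2, black:2, find:2, write:1, walk:1, but:1, an:1, evening:1, while:1, those:1, here:1, painter:1, look:1, happy:1, slow:1, word:1, grow:1, king:1, cloud:1, … (1 more, each freq 1)
N = 25. Frequency spectrum: V_1=17, V_2=4
M₂ = 1²·17 + 2²·4 = 33
K = 10000 × (33 − 25) / 25² = 128.00

128.00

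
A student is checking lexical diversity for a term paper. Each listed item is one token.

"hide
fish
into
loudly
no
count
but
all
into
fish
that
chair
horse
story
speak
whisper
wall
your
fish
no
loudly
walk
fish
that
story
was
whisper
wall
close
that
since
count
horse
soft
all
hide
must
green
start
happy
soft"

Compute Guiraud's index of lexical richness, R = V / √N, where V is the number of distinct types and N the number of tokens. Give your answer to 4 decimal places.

N = 41, V = 25.
√N = 6.403124
R = 25 / 6.403124 = 3.9043

3.9043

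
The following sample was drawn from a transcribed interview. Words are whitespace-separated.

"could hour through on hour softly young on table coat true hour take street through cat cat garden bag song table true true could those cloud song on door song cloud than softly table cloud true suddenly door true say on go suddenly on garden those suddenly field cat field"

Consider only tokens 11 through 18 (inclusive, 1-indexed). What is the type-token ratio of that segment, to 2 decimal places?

0.88

Segment tokens 11–18: true, hour, take, street, through, cat, cat, garden
Segment N = 8, segment V = 7.
TTR = 7 / 8 = 0.88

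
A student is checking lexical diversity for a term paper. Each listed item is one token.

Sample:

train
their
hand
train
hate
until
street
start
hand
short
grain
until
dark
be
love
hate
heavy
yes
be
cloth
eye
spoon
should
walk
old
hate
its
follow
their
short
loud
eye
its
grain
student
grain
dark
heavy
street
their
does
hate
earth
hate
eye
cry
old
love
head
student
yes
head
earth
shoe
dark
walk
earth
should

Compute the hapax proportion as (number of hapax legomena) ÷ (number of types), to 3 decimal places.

Frequencies: hate:5, their:3, grain:3, dark:3, eye:3, earth:3, train:2, hand:2, until:2, street:2, short:2, be:2, love:2, heavy:2, yes:2, should:2, walk:2, old:2, its:2, student:2, head:2, start:1, cloth:1, spoon:1, follow:1, loud:1, does:1, cry:1, shoe:1
Hapax count = 8; type count = 29.
Ratio = 8 / 29 = 0.276

0.276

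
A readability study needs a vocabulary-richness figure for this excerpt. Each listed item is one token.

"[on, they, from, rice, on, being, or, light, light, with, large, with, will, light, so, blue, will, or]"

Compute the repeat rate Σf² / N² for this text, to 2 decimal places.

Frequencies: light:3, on:2, or:2, with:2, will:2, they:1, from:1, rice:1, being:1, large:1, so:1, blue:1
Σf² = 32; N² = 324
Repeat rate = 32 / 324 = 0.10

0.10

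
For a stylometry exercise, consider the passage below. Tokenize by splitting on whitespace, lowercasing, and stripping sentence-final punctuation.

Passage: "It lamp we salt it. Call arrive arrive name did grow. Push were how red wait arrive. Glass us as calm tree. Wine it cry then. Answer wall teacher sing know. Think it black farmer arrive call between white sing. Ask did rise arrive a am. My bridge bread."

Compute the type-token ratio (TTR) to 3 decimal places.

N = 49 tokens, V = 39 types.
TTR = V / N = 39 / 49 = 0.796

0.796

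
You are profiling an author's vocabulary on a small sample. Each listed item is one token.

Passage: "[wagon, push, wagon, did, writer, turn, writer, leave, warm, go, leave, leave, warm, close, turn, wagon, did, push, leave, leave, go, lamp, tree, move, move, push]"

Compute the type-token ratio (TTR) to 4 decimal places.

N = 26 tokens, V = 12 types.
TTR = V / N = 12 / 26 = 0.4615

0.4615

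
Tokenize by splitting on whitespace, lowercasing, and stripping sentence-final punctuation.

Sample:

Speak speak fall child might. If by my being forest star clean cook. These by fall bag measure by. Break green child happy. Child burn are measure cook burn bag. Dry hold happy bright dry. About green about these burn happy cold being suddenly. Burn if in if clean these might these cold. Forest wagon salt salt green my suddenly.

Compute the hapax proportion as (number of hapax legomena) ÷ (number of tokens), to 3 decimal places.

0.117

Frequencies: these:4, burn:4, child:3, if:3, by:3, green:3, happy:3, speak:2, fall:2, might:2, my:2, being:2, forest:2, clean:2, cook:2, bag:2, measure:2, dry:2, about:2, cold:2, suddenly:2, salt:2, star:1, break:1, are:1, hold:1, bright:1, in:1, wagon:1
Hapax count = 7; token count = 60.
Ratio = 7 / 60 = 0.117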